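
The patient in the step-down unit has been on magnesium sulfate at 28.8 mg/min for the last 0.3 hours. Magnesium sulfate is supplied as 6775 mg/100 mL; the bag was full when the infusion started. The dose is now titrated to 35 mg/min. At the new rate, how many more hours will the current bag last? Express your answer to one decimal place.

Initial rate:
28.8 mg/min × 60 min/hr = 1728 mg/hr
Concentration = 6775 mg ÷ 100 mL = 67.75 mg/mL
Rate = 1728 mg/hr ÷ 67.75 mg/mL = 25.50554 mL/hr
Volume infused so far = 25.50554 mL/hr × 0.3 hr = 7.651661 mL
Volume remaining = 100 − 7.651661 = 92.34834 mL
New rate:
35 mg/min × 60 min/hr = 2100 mg/hr
Rate = 2100 mg/hr ÷ 67.75 mg/mL = 30.99631 mL/hr
Time remaining = 92.34834 mL ÷ 30.99631 mL/hr = 2.979333 hr

3.0 hours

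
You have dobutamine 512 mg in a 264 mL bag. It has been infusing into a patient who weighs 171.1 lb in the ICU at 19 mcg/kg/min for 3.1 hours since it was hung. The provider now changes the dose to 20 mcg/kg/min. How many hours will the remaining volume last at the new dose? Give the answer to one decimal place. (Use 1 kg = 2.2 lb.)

2.5 hours

Initial rate:
Weight = 171.1 lb ÷ 2.2 lb/kg = 77.77273 kg
Dose = 19 mcg/kg/min × 77.77273 kg = 1477.682 mcg/min
1477.682 mcg/min × 60 min/hr = 88660.91 mcg/hr
Concentration = 512 mg ÷ 264 mL = 1.939394 mg/mL = 1939.394 mcg/mL
Rate = 88660.91 mcg/hr ÷ 1939.394 mcg/mL = 45.71578 mL/hr
Volume infused so far = 45.71578 mL/hr × 3.1 hr = 141.7189 mL
Volume remaining = 264 − 141.7189 = 122.2811 mL
New rate:
Dose = 20 mcg/kg/min × 77.77273 kg = 1555.455 mcg/min
1555.455 mcg/min × 60 min/hr = 93327.27 mcg/hr
Rate = 93327.27 mcg/hr ÷ 1939.394 mcg/mL = 48.12187 mL/hr
Time remaining = 122.2811 mL ÷ 48.12187 mL/hr = 2.541071 hr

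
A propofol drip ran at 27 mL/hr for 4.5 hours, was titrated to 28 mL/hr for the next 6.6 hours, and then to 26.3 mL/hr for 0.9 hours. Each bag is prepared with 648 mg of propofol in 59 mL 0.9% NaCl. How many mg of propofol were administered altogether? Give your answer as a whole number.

3624 mg

Concentration = 648 mg ÷ 59 mL = 10.98305 mg/mL
Stage 1: 27 mL/hr × 4.5 hr = 121.5 mL → 121.5 mL × 10.98305 mg/mL = 1334.441 mg
Stage 2: 28 mL/hr × 6.6 hr = 184.8 mL → 184.8 mL × 10.98305 mg/mL = 2029.668 mg
Stage 3: 26.3 mL/hr × 0.9 hr = 23.67 mL → 23.67 mL × 10.98305 mg/mL = 259.9688 mg
Total = 1334.441 + 2029.668 + 259.9688 = 3624.077 mg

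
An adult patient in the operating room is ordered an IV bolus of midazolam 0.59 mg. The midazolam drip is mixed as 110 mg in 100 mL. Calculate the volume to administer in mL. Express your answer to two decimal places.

Concentration = 110 mg ÷ 100 mL = 1.1 mg/mL
Volume = 0.59 mg ÷ 1.1 mg/mL = 0.5363636 mL

0.54 mL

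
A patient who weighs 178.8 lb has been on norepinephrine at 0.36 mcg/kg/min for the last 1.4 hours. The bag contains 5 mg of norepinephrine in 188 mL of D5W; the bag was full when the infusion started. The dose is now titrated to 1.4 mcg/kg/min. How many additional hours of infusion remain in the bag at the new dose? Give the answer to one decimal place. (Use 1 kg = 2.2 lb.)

Initial rate:
Weight = 178.8 lb ÷ 2.2 lb/kg = 81.27273 kg
Dose = 0.36 mcg/kg/min × 81.27273 kg = 29.25818 mcg/min
29.25818 mcg/min × 60 min/hr = 1755.491 mcg/hr
Concentration = 5 mg ÷ 188 mL = 0.02659574 mg/mL = 26.59574 mcg/mL
Rate = 1755.491 mcg/hr ÷ 26.59574 mcg/mL = 66.00646 mL/hr
Volume infused so far = 66.00646 mL/hr × 1.4 hr = 92.40904 mL
Volume remaining = 188 − 92.40904 = 95.59096 mL
New rate:
Dose = 1.4 mcg/kg/min × 81.27273 kg = 113.7818 mcg/min
113.7818 mcg/min × 60 min/hr = 6826.909 mcg/hr
Rate = 6826.909 mcg/hr ÷ 26.59574 mcg/mL = 256.6918 mL/hr
Time remaining = 95.59096 mL ÷ 256.6918 mL/hr = 0.3723959 hr

0.4 hours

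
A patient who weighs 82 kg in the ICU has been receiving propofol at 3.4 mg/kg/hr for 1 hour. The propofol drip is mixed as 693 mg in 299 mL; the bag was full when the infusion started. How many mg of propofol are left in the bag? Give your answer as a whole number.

Dose = 3.4 mg/kg/hr × 82 kg = 278.8 mg/hr
Concentration = 693 mg ÷ 299 mL = 2.317726 mg/mL
Rate = 278.8 mg/hr ÷ 2.317726 mg/mL = 120.2903 mL/hr
Volume infused = 120.2903 mL/hr × 1 hr = 120.2903 mL
Volume remaining = 299 − 120.2903 = 178.7097 mL
Drug remaining = 178.7097 mL × 2.317726 mg/mL = 414.2 mg

414 mg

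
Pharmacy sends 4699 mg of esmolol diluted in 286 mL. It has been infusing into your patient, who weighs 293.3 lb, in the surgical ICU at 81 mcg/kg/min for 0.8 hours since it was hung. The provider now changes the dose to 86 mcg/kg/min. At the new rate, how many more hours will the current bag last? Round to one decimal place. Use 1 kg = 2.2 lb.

6.1 hours

Initial rate:
Weight = 293.3 lb ÷ 2.2 lb/kg = 133.3182 kg
Dose = 81 mcg/kg/min × 133.3182 kg = 10798.77 mcg/min
10798.77 mcg/min × 60 min/hr = 647926.4 mcg/hr
Concentration = 4699 mg ÷ 286 mL = 16.43007 mg/mL = 16430.07 mcg/mL
Rate = 647926.4 mcg/hr ÷ 16430.07 mcg/mL = 39.4354 mL/hr
Volume infused so far = 39.4354 mL/hr × 0.8 hr = 31.54832 mL
Volume remaining = 286 − 31.54832 = 254.4517 mL
New rate:
Dose = 86 mcg/kg/min × 133.3182 kg = 11465.36 mcg/min
11465.36 mcg/min × 60 min/hr = 687921.8 mcg/hr
Rate = 687921.8 mcg/hr ÷ 16430.07 mcg/mL = 41.86968 mL/hr
Time remaining = 254.4517 mL ÷ 41.86968 mL/hr = 6.07723 hr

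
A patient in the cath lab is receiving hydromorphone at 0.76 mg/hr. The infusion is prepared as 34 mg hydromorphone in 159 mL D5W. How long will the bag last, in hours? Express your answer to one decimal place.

Concentration = 34 mg ÷ 159 mL = 0.2138365 mg/mL
Rate = 0.76 mg/hr ÷ 0.2138365 mg/mL = 3.554118 mL/hr
Duration = 159 mL ÷ 3.554118 mL/hr = 44.73684 hr

44.7 hours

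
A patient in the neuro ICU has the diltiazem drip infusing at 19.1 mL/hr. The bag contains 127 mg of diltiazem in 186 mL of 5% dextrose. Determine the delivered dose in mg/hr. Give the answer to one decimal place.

Concentration = 127 mg ÷ 186 mL = 0.6827957 mg/mL
Drug rate = 19.1 mL/hr × 0.6827957 mg/mL = 13.0414 mg/hr

13.0 mg/hr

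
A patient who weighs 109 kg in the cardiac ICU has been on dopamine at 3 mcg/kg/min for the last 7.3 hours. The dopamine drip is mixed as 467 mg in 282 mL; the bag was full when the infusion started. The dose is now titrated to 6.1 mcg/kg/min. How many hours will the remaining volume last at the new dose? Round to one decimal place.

8.1 hours

Initial rate:
Dose = 3 mcg/kg/min × 109 kg = 327 mcg/min
327 mcg/min × 60 min/hr = 19620 mcg/hr
Concentration = 467 mg ÷ 282 mL = 1.656028 mg/mL = 1656.028 mcg/mL
Rate = 19620 mcg/hr ÷ 1656.028 mcg/mL = 11.84762 mL/hr
Volume infused so far = 11.84762 mL/hr × 7.3 hr = 86.48765 mL
Volume remaining = 282 − 86.48765 = 195.5124 mL
New rate:
Dose = 6.1 mcg/kg/min × 109 kg = 664.9 mcg/min
664.9 mcg/min × 60 min/hr = 39894 mcg/hr
Rate = 39894 mcg/hr ÷ 1656.028 mcg/mL = 24.09017 mL/hr
Time remaining = 195.5124 mL ÷ 24.09017 mL/hr = 8.115857 hr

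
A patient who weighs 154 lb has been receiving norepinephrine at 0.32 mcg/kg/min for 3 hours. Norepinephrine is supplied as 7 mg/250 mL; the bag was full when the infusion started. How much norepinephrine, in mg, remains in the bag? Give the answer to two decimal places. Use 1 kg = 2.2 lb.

2.97 mg

Weight = 154 lb ÷ 2.2 lb/kg = 70 kg
Dose = 0.32 mcg/kg/min × 70 kg = 22.4 mcg/min
22.4 mcg/min × 60 min/hr = 1344 mcg/hr
Concentration = 7 mg ÷ 250 mL = 0.028 mg/mL = 28 mcg/mL
Rate = 1344 mcg/hr ÷ 28 mcg/mL = 48 mL/hr
Volume infused = 48 mL/hr × 3 hr = 144 mL
Volume remaining = 250 − 144 = 106 mL
Drug remaining = 106 mL × 28 mcg/mL = 2968 mcg = 2.968 mg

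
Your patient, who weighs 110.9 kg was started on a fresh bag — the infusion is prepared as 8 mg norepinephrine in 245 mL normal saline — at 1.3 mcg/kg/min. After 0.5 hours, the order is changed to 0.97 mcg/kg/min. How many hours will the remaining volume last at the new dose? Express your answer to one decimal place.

Initial rate:
Dose = 1.3 mcg/kg/min × 110.9 kg = 144.17 mcg/min
144.17 mcg/min × 60 min/hr = 8650.2 mcg/hr
Concentration = 8 mg ÷ 245 mL = 0.03265306 mg/mL = 32.65306 mcg/mL
Rate = 8650.2 mcg/hr ÷ 32.65306 mcg/mL = 264.9124 mL/hr
Volume infused so far = 264.9124 mL/hr × 0.5 hr = 132.4562 mL
Volume remaining = 245 − 132.4562 = 112.5438 mL
New rate:
Dose = 0.97 mcg/kg/min × 110.9 kg = 107.573 mcg/min
107.573 mcg/min × 60 min/hr = 6454.38 mcg/hr
Rate = 6454.38 mcg/hr ÷ 32.65306 mcg/mL = 197.6654 mL/hr
Time remaining = 112.5438 mL ÷ 197.6654 mL/hr = 0.5693653 hr

0.6 hours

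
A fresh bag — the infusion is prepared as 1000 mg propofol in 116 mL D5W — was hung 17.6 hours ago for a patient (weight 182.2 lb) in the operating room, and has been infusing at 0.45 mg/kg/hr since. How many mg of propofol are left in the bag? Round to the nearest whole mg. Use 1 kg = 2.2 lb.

344 mg

Weight = 182.2 lb ÷ 2.2 lb/kg = 82.81818 kg
Dose = 0.45 mg/kg/hr × 82.81818 kg = 37.26818 mg/hr
Concentration = 1000 mg ÷ 116 mL = 8.62069 mg/mL
Rate = 37.26818 mg/hr ÷ 8.62069 mg/mL = 4.323109 mL/hr
Volume infused = 4.323109 mL/hr × 17.6 hr = 76.08672 mL
Volume remaining = 116 − 76.08672 = 39.91328 mL
Drug remaining = 39.91328 mL × 8.62069 mg/mL = 344.08 mg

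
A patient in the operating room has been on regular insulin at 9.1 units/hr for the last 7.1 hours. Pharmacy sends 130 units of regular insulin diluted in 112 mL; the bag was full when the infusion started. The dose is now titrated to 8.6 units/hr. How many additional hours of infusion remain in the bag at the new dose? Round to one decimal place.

7.6 hours

Initial rate:
Concentration = 130 units ÷ 112 mL = 1.160714 units/mL
Rate = 9.1 units/hr ÷ 1.160714 units/mL = 7.84 mL/hr
Volume infused so far = 7.84 mL/hr × 7.1 hr = 55.664 mL
Volume remaining = 112 − 55.664 = 56.336 mL
New rate:
Rate = 8.6 units/hr ÷ 1.160714 units/mL = 7.409231 mL/hr
Time remaining = 56.336 mL ÷ 7.409231 mL/hr = 7.603488 hr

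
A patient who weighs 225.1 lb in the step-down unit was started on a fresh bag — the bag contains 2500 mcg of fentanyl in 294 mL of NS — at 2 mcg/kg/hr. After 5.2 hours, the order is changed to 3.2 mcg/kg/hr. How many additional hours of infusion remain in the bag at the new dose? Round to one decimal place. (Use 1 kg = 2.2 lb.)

4.4 hours

Initial rate:
Weight = 225.1 lb ÷ 2.2 lb/kg = 102.3182 kg
Dose = 2 mcg/kg/hr × 102.3182 kg = 204.6364 mcg/hr
Concentration = 2500 mcg ÷ 294 mL = 8.503401 mcg/mL
Rate = 204.6364 mcg/hr ÷ 8.503401 mcg/mL = 24.06524 mL/hr
Volume infused so far = 24.06524 mL/hr × 5.2 hr = 125.1392 mL
Volume remaining = 294 − 125.1392 = 168.8608 mL
New rate:
Dose = 3.2 mcg/kg/hr × 102.3182 kg = 327.4182 mcg/hr
Rate = 327.4182 mcg/hr ÷ 8.503401 mcg/mL = 38.50438 mL/hr
Time remaining = 168.8608 mL ÷ 38.50438 mL/hr = 4.385495 hr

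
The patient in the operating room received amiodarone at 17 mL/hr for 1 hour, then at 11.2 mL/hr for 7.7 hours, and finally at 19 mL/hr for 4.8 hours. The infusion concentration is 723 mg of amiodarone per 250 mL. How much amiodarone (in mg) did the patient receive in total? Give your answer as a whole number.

Concentration = 723 mg ÷ 250 mL = 2.892 mg/mL
Stage 1: 17 mL/hr × 1 hr = 17 mL → 17 mL × 2.892 mg/mL = 49.164 mg
Stage 2: 11.2 mL/hr × 7.7 hr = 86.24 mL → 86.24 mL × 2.892 mg/mL = 249.4061 mg
Stage 3: 19 mL/hr × 4.8 hr = 91.2 mL → 91.2 mL × 2.892 mg/mL = 263.7504 mg
Total = 49.164 + 249.4061 + 263.7504 = 562.3205 mg

562 mg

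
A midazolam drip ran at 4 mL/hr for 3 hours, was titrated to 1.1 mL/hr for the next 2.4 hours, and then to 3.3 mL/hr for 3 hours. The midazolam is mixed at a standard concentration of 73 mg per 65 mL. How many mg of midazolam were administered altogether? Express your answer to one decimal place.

Concentration = 73 mg ÷ 65 mL = 1.123077 mg/mL
Stage 1: 4 mL/hr × 3 hr = 12 mL → 12 mL × 1.123077 mg/mL = 13.47692 mg
Stage 2: 1.1 mL/hr × 2.4 hr = 2.64 mL → 2.64 mL × 1.123077 mg/mL = 2.964923 mg
Stage 3: 3.3 mL/hr × 3 hr = 9.9 mL → 9.9 mL × 1.123077 mg/mL = 11.11846 mg
Total = 13.47692 + 2.964923 + 11.11846 = 27.56031 mg

27.6 mg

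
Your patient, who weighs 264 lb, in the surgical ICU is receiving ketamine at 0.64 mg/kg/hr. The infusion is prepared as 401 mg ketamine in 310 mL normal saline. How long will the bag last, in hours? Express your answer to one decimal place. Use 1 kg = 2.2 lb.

5.2 hours

Weight = 264 lb ÷ 2.2 lb/kg = 120 kg
Dose = 0.64 mg/kg/hr × 120 kg = 76.8 mg/hr
Concentration = 401 mg ÷ 310 mL = 1.293548 mg/mL
Rate = 76.8 mg/hr ÷ 1.293548 mg/mL = 59.37157 mL/hr
Duration = 310 mL ÷ 59.37157 mL/hr = 5.221354 hr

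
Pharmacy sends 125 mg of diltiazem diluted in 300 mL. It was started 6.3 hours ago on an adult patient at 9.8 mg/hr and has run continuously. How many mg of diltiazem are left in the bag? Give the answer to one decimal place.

63.3 mg

Concentration = 125 mg ÷ 300 mL = 0.4166667 mg/mL
Rate = 9.8 mg/hr ÷ 0.4166667 mg/mL = 23.52 mL/hr
Volume infused = 23.52 mL/hr × 6.3 hr = 148.176 mL
Volume remaining = 300 − 148.176 = 151.824 mL
Drug remaining = 151.824 mL × 0.4166667 mg/mL = 63.26 mg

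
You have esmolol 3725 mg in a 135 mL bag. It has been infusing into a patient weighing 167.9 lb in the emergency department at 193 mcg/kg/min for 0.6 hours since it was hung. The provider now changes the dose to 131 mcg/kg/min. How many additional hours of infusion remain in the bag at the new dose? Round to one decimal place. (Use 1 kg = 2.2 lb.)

5.3 hours

Initial rate:
Weight = 167.9 lb ÷ 2.2 lb/kg = 76.31818 kg
Dose = 193 mcg/kg/min × 76.31818 kg = 14729.41 mcg/min
14729.41 mcg/min × 60 min/hr = 883764.5 mcg/hr
Concentration = 3725 mg ÷ 135 mL = 27.59259 mg/mL = 27592.59 mcg/mL
Rate = 883764.5 mcg/hr ÷ 27592.59 mcg/mL = 32.02905 mL/hr
Volume infused so far = 32.02905 mL/hr × 0.6 hr = 19.21743 mL
Volume remaining = 135 − 19.21743 = 115.7826 mL
New rate:
Dose = 131 mcg/kg/min × 76.31818 kg = 9997.682 mcg/min
9997.682 mcg/min × 60 min/hr = 599860.9 mcg/hr
Rate = 599860.9 mcg/hr ÷ 27592.59 mcg/mL = 21.73993 mL/hr
Time remaining = 115.7826 mL ÷ 21.73993 mL/hr = 5.325803 hr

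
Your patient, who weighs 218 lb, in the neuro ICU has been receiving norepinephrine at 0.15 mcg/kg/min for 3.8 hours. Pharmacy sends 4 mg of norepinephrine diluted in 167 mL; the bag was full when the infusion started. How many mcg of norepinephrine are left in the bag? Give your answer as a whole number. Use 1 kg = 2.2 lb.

Weight = 218 lb ÷ 2.2 lb/kg = 99.09091 kg
Dose = 0.15 mcg/kg/min × 99.09091 kg = 14.86364 mcg/min
14.86364 mcg/min × 60 min/hr = 891.8182 mcg/hr
Concentration = 4 mg ÷ 167 mL = 0.0239521 mg/mL = 23.9521 mcg/mL
Rate = 891.8182 mcg/hr ÷ 23.9521 mcg/mL = 37.23341 mL/hr
Volume infused = 37.23341 mL/hr × 3.8 hr = 141.487 mL
Volume remaining = 167 − 141.487 = 25.51305 mL
Drug remaining = 25.51305 mL × 23.9521 mcg/mL = 611.0909 mcg

611 mcg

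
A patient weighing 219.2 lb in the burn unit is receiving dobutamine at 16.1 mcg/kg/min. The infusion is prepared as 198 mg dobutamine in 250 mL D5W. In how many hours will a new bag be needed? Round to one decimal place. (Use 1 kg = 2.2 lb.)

Weight = 219.2 lb ÷ 2.2 lb/kg = 99.63636 kg
Dose = 16.1 mcg/kg/min × 99.63636 kg = 1604.145 mcg/min
1604.145 mcg/min × 60 min/hr = 96248.73 mcg/hr
Concentration = 198 mg ÷ 250 mL = 0.792 mg/mL = 792 mcg/mL
Rate = 96248.73 mcg/hr ÷ 792 mcg/mL = 121.5262 mL/hr
Duration = 250 mL ÷ 121.5262 mL/hr = 2.05717 hr

2.1 hours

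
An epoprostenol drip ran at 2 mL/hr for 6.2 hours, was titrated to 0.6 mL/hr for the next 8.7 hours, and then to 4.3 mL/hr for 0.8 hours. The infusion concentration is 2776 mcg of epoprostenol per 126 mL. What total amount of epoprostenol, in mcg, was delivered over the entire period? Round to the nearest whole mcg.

Concentration = 2776 mcg ÷ 126 mL = 22.03175 mcg/mL
Stage 1: 2 mL/hr × 6.2 hr = 12.4 mL → 12.4 mL × 22.03175 mcg/mL = 273.1937 mcg
Stage 2: 0.6 mL/hr × 8.7 hr = 5.22 mL → 5.22 mL × 22.03175 mcg/mL = 115.0057 mcg
Stage 3: 4.3 mL/hr × 0.8 hr = 3.44 mL → 3.44 mL × 22.03175 mcg/mL = 75.78921 mcg
Total = 273.1937 + 115.0057 + 75.78921 = 463.9886 mcg

464 mcg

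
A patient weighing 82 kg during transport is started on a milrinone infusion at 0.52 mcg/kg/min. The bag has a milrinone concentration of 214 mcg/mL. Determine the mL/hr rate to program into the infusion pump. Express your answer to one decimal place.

12.0 mL/hr

Dose = 0.52 mcg/kg/min × 82 kg = 42.64 mcg/min
42.64 mcg/min × 60 min/hr = 2558.4 mcg/hr
Rate = 2558.4 mcg/hr ÷ 214 mcg/mL = 11.95514 mL/hr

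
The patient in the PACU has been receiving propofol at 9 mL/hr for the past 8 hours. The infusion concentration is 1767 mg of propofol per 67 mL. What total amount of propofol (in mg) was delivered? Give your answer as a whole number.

1899 mg

Concentration = 1767 mg ÷ 67 mL = 26.37313 mg/mL = 26373.13 mcg/mL
Drug rate = 9 mL/hr × 26373.13 mcg/mL = 237358.2 mcg/hr
Total = 237358.2 mcg/hr × 8 hr = 1898866 mcg = 1898.866 mg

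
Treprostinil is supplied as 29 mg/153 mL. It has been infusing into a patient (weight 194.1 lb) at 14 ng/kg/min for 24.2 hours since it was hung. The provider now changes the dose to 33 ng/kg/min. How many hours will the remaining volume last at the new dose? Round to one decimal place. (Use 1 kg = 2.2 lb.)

Initial rate:
Weight = 194.1 lb ÷ 2.2 lb/kg = 88.22727 kg
Dose = 14 ng/kg/min × 88.22727 kg = 1235.182 ng/min
1235.182 ng/min × 60 min/hr = 74110.91 ng/hr
Concentration = 29 mg ÷ 153 mL = 0.1895425 mg/mL = 189542.5 ng/mL
Rate = 74110.91 ng/hr ÷ 189542.5 ng/mL = 0.3909989 mL/hr
Volume infused so far = 0.3909989 mL/hr × 24.2 hr = 9.462174 mL
Volume remaining = 153 − 9.462174 = 143.5378 mL
New rate:
Dose = 33 ng/kg/min × 88.22727 kg = 2911.5 ng/min
2911.5 ng/min × 60 min/hr = 174690 ng/hr
Rate = 174690 ng/hr ÷ 189542.5 ng/mL = 0.9216403 mL/hr
Time remaining = 143.5378 mL ÷ 0.9216403 mL/hr = 155.7417 hr

155.7 hours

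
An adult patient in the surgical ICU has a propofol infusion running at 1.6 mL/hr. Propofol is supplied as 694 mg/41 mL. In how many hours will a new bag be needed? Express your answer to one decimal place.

Duration = 41 mL ÷ 1.6 mL/hr = 25.625 hr

25.6 hours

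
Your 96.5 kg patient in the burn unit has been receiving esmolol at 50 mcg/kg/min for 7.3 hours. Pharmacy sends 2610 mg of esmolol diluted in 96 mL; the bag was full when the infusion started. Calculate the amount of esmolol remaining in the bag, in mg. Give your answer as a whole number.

497 mg

Dose = 50 mcg/kg/min × 96.5 kg = 4825 mcg/min
4825 mcg/min × 60 min/hr = 289500 mcg/hr
Concentration = 2610 mg ÷ 96 mL = 27.1875 mg/mL = 27187.5 mcg/mL
Rate = 289500 mcg/hr ÷ 27187.5 mcg/mL = 10.64828 mL/hr
Volume infused = 10.64828 mL/hr × 7.3 hr = 77.73241 mL
Volume remaining = 96 − 77.73241 = 18.26759 mL
Drug remaining = 18.26759 mL × 27187.5 mcg/mL = 496650 mcg = 496.65 mg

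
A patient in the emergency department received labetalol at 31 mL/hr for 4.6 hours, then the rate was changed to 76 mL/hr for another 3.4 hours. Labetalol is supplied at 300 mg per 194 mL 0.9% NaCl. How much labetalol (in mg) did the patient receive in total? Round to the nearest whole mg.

620 mg

Concentration = 300 mg ÷ 194 mL = 1.546392 mg/mL
Stage 1: 31 mL/hr × 4.6 hr = 142.6 mL → 142.6 mL × 1.546392 mg/mL = 220.5155 mg
Stage 2: 76 mL/hr × 3.4 hr = 258.4 mL → 258.4 mL × 1.546392 mg/mL = 399.5876 mg
Total = 220.5155 + 399.5876 = 620.1031 mg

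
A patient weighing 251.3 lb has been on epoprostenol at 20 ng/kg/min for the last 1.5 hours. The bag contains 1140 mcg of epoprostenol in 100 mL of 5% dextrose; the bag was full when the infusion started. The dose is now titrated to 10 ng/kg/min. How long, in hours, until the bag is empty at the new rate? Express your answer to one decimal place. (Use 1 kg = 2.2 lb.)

13.6 hours

Initial rate:
Weight = 251.3 lb ÷ 2.2 lb/kg = 114.2273 kg
Dose = 20 ng/kg/min × 114.2273 kg = 2284.545 ng/min
2284.545 ng/min × 60 min/hr = 137072.7 ng/hr
Concentration = 1140 mcg ÷ 100 mL = 11.4 mcg/mL = 11400 ng/mL
Rate = 137072.7 ng/hr ÷ 11400 ng/mL = 12.02392 mL/hr
Volume infused so far = 12.02392 mL/hr × 1.5 hr = 18.03589 mL
Volume remaining = 100 − 18.03589 = 81.96411 mL
New rate:
Dose = 10 ng/kg/min × 114.2273 kg = 1142.273 ng/min
1142.273 ng/min × 60 min/hr = 68536.36 ng/hr
Rate = 68536.36 ng/hr ÷ 11400 ng/mL = 6.011962 mL/hr
Time remaining = 81.96411 mL ÷ 6.011962 mL/hr = 13.63351 hr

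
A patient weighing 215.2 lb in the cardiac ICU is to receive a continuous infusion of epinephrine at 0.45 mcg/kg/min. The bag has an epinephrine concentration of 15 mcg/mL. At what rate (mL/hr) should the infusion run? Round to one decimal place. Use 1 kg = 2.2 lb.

Weight = 215.2 lb ÷ 2.2 lb/kg = 97.81818 kg
Dose = 0.45 mcg/kg/min × 97.81818 kg = 44.01818 mcg/min
44.01818 mcg/min × 60 min/hr = 2641.091 mcg/hr
Rate = 2641.091 mcg/hr ÷ 15 mcg/mL = 176.0727 mL/hr

176.1 mL/hr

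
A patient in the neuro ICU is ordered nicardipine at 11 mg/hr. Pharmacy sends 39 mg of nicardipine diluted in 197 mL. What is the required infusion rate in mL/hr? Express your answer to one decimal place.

55.6 mL/hr

Concentration = 39 mg ÷ 197 mL = 0.1979695 mg/mL
Rate = 11 mg/hr ÷ 0.1979695 mg/mL = 55.5641 mL/hr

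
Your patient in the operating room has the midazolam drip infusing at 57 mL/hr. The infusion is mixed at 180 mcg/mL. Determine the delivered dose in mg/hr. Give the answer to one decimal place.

10.3 mg/hr

Concentration = 180 mcg/mL = 0.18 mg/mL
Drug rate = 57 mL/hr × 0.18 mg/mL = 10.26 mg/hr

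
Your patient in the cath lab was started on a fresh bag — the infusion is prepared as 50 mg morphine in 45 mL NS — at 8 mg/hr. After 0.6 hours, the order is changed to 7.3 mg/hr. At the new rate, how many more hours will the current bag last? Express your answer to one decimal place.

6.2 hours

Initial rate:
Concentration = 50 mg ÷ 45 mL = 1.111111 mg/mL
Rate = 8 mg/hr ÷ 1.111111 mg/mL = 7.2 mL/hr
Volume infused so far = 7.2 mL/hr × 0.6 hr = 4.32 mL
Volume remaining = 45 − 4.32 = 40.68 mL
New rate:
Rate = 7.3 mg/hr ÷ 1.111111 mg/mL = 6.57 mL/hr
Time remaining = 40.68 mL ÷ 6.57 mL/hr = 6.191781 hr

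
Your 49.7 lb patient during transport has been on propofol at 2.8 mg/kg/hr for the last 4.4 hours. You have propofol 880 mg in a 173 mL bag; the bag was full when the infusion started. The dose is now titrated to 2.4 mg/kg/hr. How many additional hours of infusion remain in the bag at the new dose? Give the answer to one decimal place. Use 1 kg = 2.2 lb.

11.1 hours

Initial rate:
Weight = 49.7 lb ÷ 2.2 lb/kg = 22.59091 kg
Dose = 2.8 mg/kg/hr × 22.59091 kg = 63.25455 mg/hr
Concentration = 880 mg ÷ 173 mL = 5.086705 mg/mL
Rate = 63.25455 mg/hr ÷ 5.086705 mg/mL = 12.43527 mL/hr
Volume infused so far = 12.43527 mL/hr × 4.4 hr = 54.71518 mL
Volume remaining = 173 − 54.71518 = 118.2848 mL
New rate:
Dose = 2.4 mg/kg/hr × 22.59091 kg = 54.21818 mg/hr
Rate = 54.21818 mg/hr ÷ 5.086705 mg/mL = 10.6588 mL/hr
Time remaining = 118.2848 mL ÷ 10.6588 mL/hr = 11.09738 hr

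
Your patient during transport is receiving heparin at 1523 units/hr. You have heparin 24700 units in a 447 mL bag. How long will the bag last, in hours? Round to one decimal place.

Concentration = 24700 units ÷ 447 mL = 55.25727 units/mL
Rate = 1523 units/hr ÷ 55.25727 units/mL = 27.56198 mL/hr
Duration = 447 mL ÷ 27.56198 mL/hr = 16.21799 hr

16.2 hours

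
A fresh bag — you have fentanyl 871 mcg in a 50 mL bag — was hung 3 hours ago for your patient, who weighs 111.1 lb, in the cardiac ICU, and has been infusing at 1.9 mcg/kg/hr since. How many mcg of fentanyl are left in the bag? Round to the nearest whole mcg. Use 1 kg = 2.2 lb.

583 mcg

Weight = 111.1 lb ÷ 2.2 lb/kg = 50.5 kg
Dose = 1.9 mcg/kg/hr × 50.5 kg = 95.95 mcg/hr
Concentration = 871 mcg ÷ 50 mL = 17.42 mcg/mL
Rate = 95.95 mcg/hr ÷ 17.42 mcg/mL = 5.508037 mL/hr
Volume infused = 5.508037 mL/hr × 3 hr = 16.52411 mL
Volume remaining = 50 − 16.52411 = 33.47589 mL
Drug remaining = 33.47589 mL × 17.42 mcg/mL = 583.15 mcg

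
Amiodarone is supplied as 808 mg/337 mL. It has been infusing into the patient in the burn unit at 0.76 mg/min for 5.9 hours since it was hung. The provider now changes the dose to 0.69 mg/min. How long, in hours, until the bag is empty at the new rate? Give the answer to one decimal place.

13.0 hours

Initial rate:
0.76 mg/min × 60 min/hr = 45.6 mg/hr
Concentration = 808 mg ÷ 337 mL = 2.397626 mg/mL
Rate = 45.6 mg/hr ÷ 2.397626 mg/mL = 19.01881 mL/hr
Volume infused so far = 19.01881 mL/hr × 5.9 hr = 112.211 mL
Volume remaining = 337 − 112.211 = 224.789 mL
New rate:
0.69 mg/min × 60 min/hr = 41.4 mg/hr
Rate = 41.4 mg/hr ÷ 2.397626 mg/mL = 17.26708 mL/hr
Time remaining = 224.789 mL ÷ 17.26708 mL/hr = 13.01836 hr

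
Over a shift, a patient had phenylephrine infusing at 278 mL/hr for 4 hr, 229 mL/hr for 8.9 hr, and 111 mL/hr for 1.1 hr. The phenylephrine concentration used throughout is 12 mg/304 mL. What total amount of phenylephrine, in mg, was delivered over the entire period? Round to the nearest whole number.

Concentration = 12 mg ÷ 304 mL = 0.03947368 mg/mL
Stage 1: 278 mL/hr × 4 hr = 1112 mL → 1112 mL × 0.03947368 mg/mL = 43.89474 mg
Stage 2: 229 mL/hr × 8.9 hr = 2038.1 mL → 2038.1 mL × 0.03947368 mg/mL = 80.45132 mg
Stage 3: 111 mL/hr × 1.1 hr = 122.1 mL → 122.1 mL × 0.03947368 mg/mL = 4.819737 mg
Total = 43.89474 + 80.45132 + 4.819737 = 129.1658 mg

129 mg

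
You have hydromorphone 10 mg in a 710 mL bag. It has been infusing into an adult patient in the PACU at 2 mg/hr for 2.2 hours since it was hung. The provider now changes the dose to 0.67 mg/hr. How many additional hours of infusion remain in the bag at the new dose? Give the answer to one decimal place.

Initial rate:
Concentration = 10 mg ÷ 710 mL = 0.01408451 mg/mL
Rate = 2 mg/hr ÷ 0.01408451 mg/mL = 142 mL/hr
Volume infused so far = 142 mL/hr × 2.2 hr = 312.4 mL
Volume remaining = 710 − 312.4 = 397.6 mL
New rate:
Rate = 0.67 mg/hr ÷ 0.01408451 mg/mL = 47.57 mL/hr
Time remaining = 397.6 mL ÷ 47.57 mL/hr = 8.358209 hr

8.4 hours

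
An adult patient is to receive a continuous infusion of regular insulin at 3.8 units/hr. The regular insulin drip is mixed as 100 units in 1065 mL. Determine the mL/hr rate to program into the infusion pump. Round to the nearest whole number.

Concentration = 100 units ÷ 1065 mL = 0.09389671 units/mL
Rate = 3.8 units/hr ÷ 0.09389671 units/mL = 40.47 mL/hr

40 mL/hr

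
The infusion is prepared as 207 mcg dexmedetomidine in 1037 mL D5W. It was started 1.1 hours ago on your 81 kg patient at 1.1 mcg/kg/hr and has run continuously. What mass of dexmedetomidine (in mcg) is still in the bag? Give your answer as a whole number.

Dose = 1.1 mcg/kg/hr × 81 kg = 89.1 mcg/hr
Concentration = 207 mcg ÷ 1037 mL = 0.1996143 mcg/mL
Rate = 89.1 mcg/hr ÷ 0.1996143 mcg/mL = 446.3609 mL/hr
Volume infused = 446.3609 mL/hr × 1.1 hr = 490.997 mL
Volume remaining = 1037 − 490.997 = 546.003 mL
Drug remaining = 546.003 mL × 0.1996143 mcg/mL = 108.99 mcg

109 mcg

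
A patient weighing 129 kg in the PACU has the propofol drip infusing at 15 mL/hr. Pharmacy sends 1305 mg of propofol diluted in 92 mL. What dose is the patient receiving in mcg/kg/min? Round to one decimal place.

27.5 mcg/kg/min

Concentration = 1305 mg ÷ 92 mL = 14.18478 mg/mL = 14184.78 mcg/mL
Drug rate = 15 mL/hr × 14184.78 mcg/mL = 212771.7 mcg/hr
212771.7 mcg/hr ÷ 60 min/hr = 3546.196 mcg/min
3546.196 mcg/min ÷ 129 kg = 27.48989 mcg/kg/min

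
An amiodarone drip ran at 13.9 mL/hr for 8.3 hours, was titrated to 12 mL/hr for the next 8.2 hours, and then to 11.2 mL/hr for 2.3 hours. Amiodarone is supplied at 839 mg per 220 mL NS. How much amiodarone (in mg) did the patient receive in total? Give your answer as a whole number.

Concentration = 839 mg ÷ 220 mL = 3.813636 mg/mL
Stage 1: 13.9 mL/hr × 8.3 hr = 115.37 mL → 115.37 mL × 3.813636 mg/mL = 439.9792 mg
Stage 2: 12 mL/hr × 8.2 hr = 98.4 mL → 98.4 mL × 3.813636 mg/mL = 375.2618 mg
Stage 3: 11.2 mL/hr × 2.3 hr = 25.76 mL → 25.76 mL × 3.813636 mg/mL = 98.23927 mg
Total = 439.9792 + 375.2618 + 98.23927 = 913.4803 mg

913 mg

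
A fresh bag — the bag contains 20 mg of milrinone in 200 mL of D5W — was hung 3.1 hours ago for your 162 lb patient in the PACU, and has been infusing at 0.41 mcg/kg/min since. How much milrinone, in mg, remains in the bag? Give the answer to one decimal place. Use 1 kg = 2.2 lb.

14.4 mg

Weight = 162 lb ÷ 2.2 lb/kg = 73.63636 kg
Dose = 0.41 mcg/kg/min × 73.63636 kg = 30.19091 mcg/min
30.19091 mcg/min × 60 min/hr = 1811.455 mcg/hr
Concentration = 20 mg ÷ 200 mL = 0.1 mg/mL = 100 mcg/mL
Rate = 1811.455 mcg/hr ÷ 100 mcg/mL = 18.11455 mL/hr
Volume infused = 18.11455 mL/hr × 3.1 hr = 56.15509 mL
Volume remaining = 200 − 56.15509 = 143.8449 mL
Drug remaining = 143.8449 mL × 100 mcg/mL = 14384.49 mcg = 14.38449 mg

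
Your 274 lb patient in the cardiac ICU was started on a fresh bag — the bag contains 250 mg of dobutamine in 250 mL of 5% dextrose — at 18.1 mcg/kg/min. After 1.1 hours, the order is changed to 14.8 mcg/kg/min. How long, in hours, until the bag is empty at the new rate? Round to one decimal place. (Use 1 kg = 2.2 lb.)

0.9 hours

Initial rate:
Weight = 274 lb ÷ 2.2 lb/kg = 124.5455 kg
Dose = 18.1 mcg/kg/min × 124.5455 kg = 2254.273 mcg/min
2254.273 mcg/min × 60 min/hr = 135256.4 mcg/hr
Concentration = 250 mg ÷ 250 mL = 1 mg/mL = 1000 mcg/mL
Rate = 135256.4 mcg/hr ÷ 1000 mcg/mL = 135.2564 mL/hr
Volume infused so far = 135.2564 mL/hr × 1.1 hr = 148.782 mL
Volume remaining = 250 − 148.782 = 101.218 mL
New rate:
Dose = 14.8 mcg/kg/min × 124.5455 kg = 1843.273 mcg/min
1843.273 mcg/min × 60 min/hr = 110596.4 mcg/hr
Rate = 110596.4 mcg/hr ÷ 1000 mcg/mL = 110.5964 mL/hr
Time remaining = 101.218 mL ÷ 110.5964 mL/hr = 0.9152019 hr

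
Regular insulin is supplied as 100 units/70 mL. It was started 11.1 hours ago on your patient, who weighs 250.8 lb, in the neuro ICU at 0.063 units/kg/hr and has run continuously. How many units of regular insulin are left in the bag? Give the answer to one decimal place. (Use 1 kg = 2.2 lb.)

Weight = 250.8 lb ÷ 2.2 lb/kg = 114 kg
Dose = 0.063 units/kg/hr × 114 kg = 7.182 units/hr
Concentration = 100 units ÷ 70 mL = 1.428571 units/mL
Rate = 7.182 units/hr ÷ 1.428571 units/mL = 5.0274 mL/hr
Volume infused = 5.0274 mL/hr × 11.1 hr = 55.80414 mL
Volume remaining = 70 − 55.80414 = 14.19586 mL
Drug remaining = 14.19586 mL × 1.428571 units/mL = 20.2798 units

20.3 units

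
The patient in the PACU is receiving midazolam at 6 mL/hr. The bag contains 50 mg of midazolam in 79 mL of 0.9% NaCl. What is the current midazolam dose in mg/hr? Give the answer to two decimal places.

3.80 mg/hr

Concentration = 50 mg ÷ 79 mL = 0.6329114 mg/mL
Drug rate = 6 mL/hr × 0.6329114 mg/mL = 3.797468 mg/hr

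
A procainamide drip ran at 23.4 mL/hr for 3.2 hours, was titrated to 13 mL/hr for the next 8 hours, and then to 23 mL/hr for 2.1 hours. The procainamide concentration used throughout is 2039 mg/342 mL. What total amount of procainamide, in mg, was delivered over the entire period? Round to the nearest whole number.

Concentration = 2039 mg ÷ 342 mL = 5.961988 mg/mL
Stage 1: 23.4 mL/hr × 3.2 hr = 74.88 mL → 74.88 mL × 5.961988 mg/mL = 446.4337 mg
Stage 2: 13 mL/hr × 8 hr = 104 mL → 104 mL × 5.961988 mg/mL = 620.0468 mg
Stage 3: 23 mL/hr × 2.1 hr = 48.3 mL → 48.3 mL × 5.961988 mg/mL = 287.964 mg
Total = 446.4337 + 620.0468 + 287.964 = 1354.445 mg

1354 mg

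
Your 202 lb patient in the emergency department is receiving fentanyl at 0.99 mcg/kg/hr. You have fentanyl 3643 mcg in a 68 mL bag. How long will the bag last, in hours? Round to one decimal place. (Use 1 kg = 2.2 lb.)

40.1 hours

Weight = 202 lb ÷ 2.2 lb/kg = 91.81818 kg
Dose = 0.99 mcg/kg/hr × 91.81818 kg = 90.9 mcg/hr
Concentration = 3643 mcg ÷ 68 mL = 53.57353 mcg/mL
Rate = 90.9 mcg/hr ÷ 53.57353 mcg/mL = 1.696733 mL/hr
Duration = 68 mL ÷ 1.696733 mL/hr = 40.07701 hr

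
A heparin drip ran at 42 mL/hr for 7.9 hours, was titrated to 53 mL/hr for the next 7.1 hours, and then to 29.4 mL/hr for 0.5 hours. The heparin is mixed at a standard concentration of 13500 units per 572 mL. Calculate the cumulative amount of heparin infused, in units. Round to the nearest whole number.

Concentration = 13500 units ÷ 572 mL = 23.6014 units/mL
Stage 1: 42 mL/hr × 7.9 hr = 331.8 mL → 331.8 mL × 23.6014 units/mL = 7830.944 units
Stage 2: 53 mL/hr × 7.1 hr = 376.3 mL → 376.3 mL × 23.6014 units/mL = 8881.206 units
Stage 3: 29.4 mL/hr × 0.5 hr = 14.7 mL → 14.7 mL × 23.6014 units/mL = 346.9406 units
Total = 7830.944 + 8881.206 + 346.9406 = 17059.09 units

17059 units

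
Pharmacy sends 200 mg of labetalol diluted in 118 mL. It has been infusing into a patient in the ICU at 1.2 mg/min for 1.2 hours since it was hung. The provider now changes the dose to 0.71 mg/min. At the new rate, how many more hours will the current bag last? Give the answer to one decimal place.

2.7 hours

Initial rate:
1.2 mg/min × 60 min/hr = 72 mg/hr
Concentration = 200 mg ÷ 118 mL = 1.694915 mg/mL
Rate = 72 mg/hr ÷ 1.694915 mg/mL = 42.48 mL/hr
Volume infused so far = 42.48 mL/hr × 1.2 hr = 50.976 mL
Volume remaining = 118 − 50.976 = 67.024 mL
New rate:
0.71 mg/min × 60 min/hr = 42.6 mg/hr
Rate = 42.6 mg/hr ÷ 1.694915 mg/mL = 25.134 mL/hr
Time remaining = 67.024 mL ÷ 25.134 mL/hr = 2.666667 hr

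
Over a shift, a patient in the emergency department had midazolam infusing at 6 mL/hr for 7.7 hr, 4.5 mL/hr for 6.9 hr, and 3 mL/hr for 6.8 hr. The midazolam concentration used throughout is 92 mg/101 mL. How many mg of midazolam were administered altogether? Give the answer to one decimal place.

Concentration = 92 mg ÷ 101 mL = 0.9108911 mg/mL
Stage 1: 6 mL/hr × 7.7 hr = 46.2 mL → 46.2 mL × 0.9108911 mg/mL = 42.08317 mg
Stage 2: 4.5 mL/hr × 6.9 hr = 31.05 mL → 31.05 mL × 0.9108911 mg/mL = 28.28317 mg
Stage 3: 3 mL/hr × 6.8 hr = 20.4 mL → 20.4 mL × 0.9108911 mg/mL = 18.58218 mg
Total = 42.08317 + 28.28317 + 18.58218 = 88.94851 mg

88.9 mg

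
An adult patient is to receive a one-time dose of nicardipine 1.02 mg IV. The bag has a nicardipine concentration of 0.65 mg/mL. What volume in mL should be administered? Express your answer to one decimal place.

Volume = 1.02 mg ÷ 0.65 mg/mL = 1.569231 mL

1.6 mL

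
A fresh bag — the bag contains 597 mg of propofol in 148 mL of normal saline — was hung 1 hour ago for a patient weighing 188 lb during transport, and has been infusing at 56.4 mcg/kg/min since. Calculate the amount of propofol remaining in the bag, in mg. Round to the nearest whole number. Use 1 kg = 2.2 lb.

Weight = 188 lb ÷ 2.2 lb/kg = 85.45455 kg
Dose = 56.4 mcg/kg/min × 85.45455 kg = 4819.636 mcg/min
4819.636 mcg/min × 60 min/hr = 289178.2 mcg/hr
Concentration = 597 mg ÷ 148 mL = 4.033784 mg/mL = 4033.784 mcg/mL
Rate = 289178.2 mcg/hr ÷ 4033.784 mcg/mL = 71.68906 mL/hr
Volume infused = 71.68906 mL/hr × 1 hr = 71.68906 mL
Volume remaining = 148 − 71.68906 = 76.31094 mL
Drug remaining = 76.31094 mL × 4033.784 mcg/mL = 307821.8 mcg = 307.8218 mg

308 mg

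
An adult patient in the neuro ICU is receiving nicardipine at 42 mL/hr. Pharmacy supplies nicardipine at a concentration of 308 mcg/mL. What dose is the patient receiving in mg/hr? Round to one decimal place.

12.9 mg/hr

Concentration = 308 mcg/mL = 0.308 mg/mL
Drug rate = 42 mL/hr × 0.308 mg/mL = 12.936 mg/hr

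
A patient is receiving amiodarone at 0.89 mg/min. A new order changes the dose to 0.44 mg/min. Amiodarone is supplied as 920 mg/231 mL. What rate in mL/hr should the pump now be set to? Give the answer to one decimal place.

0.44 mg/min × 60 min/hr = 26.4 mg/hr
Concentration = 920 mg ÷ 231 mL = 3.982684 mg/mL
Rate = 26.4 mg/hr ÷ 3.982684 mg/mL = 6.628696 mL/hr

6.6 mL/hr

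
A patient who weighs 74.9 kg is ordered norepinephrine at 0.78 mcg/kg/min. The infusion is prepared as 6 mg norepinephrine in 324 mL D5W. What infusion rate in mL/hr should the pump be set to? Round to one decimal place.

Dose = 0.78 mcg/kg/min × 74.9 kg = 58.422 mcg/min
58.422 mcg/min × 60 min/hr = 3505.32 mcg/hr
Concentration = 6 mg ÷ 324 mL = 0.01851852 mg/mL = 18.51852 mcg/mL
Rate = 3505.32 mcg/hr ÷ 18.51852 mcg/mL = 189.2873 mL/hr

189.3 mL/hr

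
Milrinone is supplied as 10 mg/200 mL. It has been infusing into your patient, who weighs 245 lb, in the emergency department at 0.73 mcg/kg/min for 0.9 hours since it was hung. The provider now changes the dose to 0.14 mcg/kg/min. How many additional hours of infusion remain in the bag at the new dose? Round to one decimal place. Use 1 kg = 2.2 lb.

Initial rate:
Weight = 245 lb ÷ 2.2 lb/kg = 111.3636 kg
Dose = 0.73 mcg/kg/min × 111.3636 kg = 81.29545 mcg/min
81.29545 mcg/min × 60 min/hr = 4877.727 mcg/hr
Concentration = 10 mg ÷ 200 mL = 0.05 mg/mL = 50 mcg/mL
Rate = 4877.727 mcg/hr ÷ 50 mcg/mL = 97.55455 mL/hr
Volume infused so far = 97.55455 mL/hr × 0.9 hr = 87.79909 mL
Volume remaining = 200 − 87.79909 = 112.2009 mL
New rate:
Dose = 0.14 mcg/kg/min × 111.3636 kg = 15.59091 mcg/min
15.59091 mcg/min × 60 min/hr = 935.4545 mcg/hr
Rate = 935.4545 mcg/hr ÷ 50 mcg/mL = 18.70909 mL/hr
Time remaining = 112.2009 mL ÷ 18.70909 mL/hr = 5.997133 hr

6.0 hours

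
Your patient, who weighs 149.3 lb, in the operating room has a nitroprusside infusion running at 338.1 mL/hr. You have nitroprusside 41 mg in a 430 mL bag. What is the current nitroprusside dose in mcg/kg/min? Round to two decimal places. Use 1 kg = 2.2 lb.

Weight = 149.3 lb ÷ 2.2 lb/kg = 67.86364 kg
Concentration = 41 mg ÷ 430 mL = 0.09534884 mg/mL = 95.34884 mcg/mL
Drug rate = 338.1 mL/hr × 95.34884 mcg/mL = 32237.44 mcg/hr
32237.44 mcg/hr ÷ 60 min/hr = 537.2907 mcg/min
537.2907 mcg/min ÷ 67.86364 kg = 7.917211 mcg/kg/min

7.92 mcg/kg/min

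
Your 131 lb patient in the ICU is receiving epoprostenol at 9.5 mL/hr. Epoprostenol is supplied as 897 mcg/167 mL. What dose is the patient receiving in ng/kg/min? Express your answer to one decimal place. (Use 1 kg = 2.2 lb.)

14.3 ng/kg/min

Weight = 131 lb ÷ 2.2 lb/kg = 59.54545 kg
Concentration = 897 mcg ÷ 167 mL = 5.371257 mcg/mL = 5371.257 ng/mL
Drug rate = 9.5 mL/hr × 5371.257 ng/mL = 51026.95 ng/hr
51026.95 ng/hr ÷ 60 min/hr = 850.4491 ng/min
850.4491 ng/min ÷ 59.54545 kg = 14.28235 ng/kg/min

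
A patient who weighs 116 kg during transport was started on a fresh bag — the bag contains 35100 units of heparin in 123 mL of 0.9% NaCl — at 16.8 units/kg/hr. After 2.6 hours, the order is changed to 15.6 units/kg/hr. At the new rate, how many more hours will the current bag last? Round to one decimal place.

16.6 hours

Initial rate:
Dose = 16.8 units/kg/hr × 116 kg = 1948.8 units/hr
Concentration = 35100 units ÷ 123 mL = 285.3659 units/mL
Rate = 1948.8 units/hr ÷ 285.3659 units/mL = 6.829128 mL/hr
Volume infused so far = 6.829128 mL/hr × 2.6 hr = 17.75573 mL
Volume remaining = 123 − 17.75573 = 105.2443 mL
New rate:
Dose = 15.6 units/kg/hr × 116 kg = 1809.6 units/hr
Rate = 1809.6 units/hr ÷ 285.3659 units/mL = 6.341333 mL/hr
Time remaining = 105.2443 mL ÷ 6.341333 mL/hr = 16.59655 hr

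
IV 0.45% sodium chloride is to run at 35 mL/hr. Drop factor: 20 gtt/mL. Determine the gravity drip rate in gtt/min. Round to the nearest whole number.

35 mL/hr ÷ 60 min/hr = 0.5833333 mL/min
0.5833333 mL/min × 20 gtt/mL = 11.66667 gtt/min

12 gtt/min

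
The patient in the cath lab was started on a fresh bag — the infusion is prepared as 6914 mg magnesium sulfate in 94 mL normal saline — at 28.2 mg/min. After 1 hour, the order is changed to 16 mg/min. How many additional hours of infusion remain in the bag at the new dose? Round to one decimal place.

Initial rate:
28.2 mg/min × 60 min/hr = 1692 mg/hr
Concentration = 6914 mg ÷ 94 mL = 73.55319 mg/mL
Rate = 1692 mg/hr ÷ 73.55319 mg/mL = 23.00376 mL/hr
Volume infused so far = 23.00376 mL/hr × 1 hr = 23.00376 mL
Volume remaining = 94 − 23.00376 = 70.99624 mL
New rate:
16 mg/min × 60 min/hr = 960 mg/hr
Rate = 960 mg/hr ÷ 73.55319 mg/mL = 13.05178 mL/hr
Time remaining = 70.99624 mL ÷ 13.05178 mL/hr = 5.439583 hr

5.4 hours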